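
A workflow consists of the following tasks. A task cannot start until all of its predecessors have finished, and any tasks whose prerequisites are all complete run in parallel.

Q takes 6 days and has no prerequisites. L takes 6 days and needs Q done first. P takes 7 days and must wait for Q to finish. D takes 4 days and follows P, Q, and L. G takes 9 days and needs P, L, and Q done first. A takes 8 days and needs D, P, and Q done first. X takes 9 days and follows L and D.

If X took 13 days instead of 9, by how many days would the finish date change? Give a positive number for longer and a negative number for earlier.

4

Actual critical path: Q→P→D→X = 6+7+4+9 = 26 ⇒ 26 days.
X lies on that path, so at 13 days the path becomes 30 days.
The critical path is still Q→P→D→X; finish is now 30 days.
Change in finish: 30 − 26 = +4 days.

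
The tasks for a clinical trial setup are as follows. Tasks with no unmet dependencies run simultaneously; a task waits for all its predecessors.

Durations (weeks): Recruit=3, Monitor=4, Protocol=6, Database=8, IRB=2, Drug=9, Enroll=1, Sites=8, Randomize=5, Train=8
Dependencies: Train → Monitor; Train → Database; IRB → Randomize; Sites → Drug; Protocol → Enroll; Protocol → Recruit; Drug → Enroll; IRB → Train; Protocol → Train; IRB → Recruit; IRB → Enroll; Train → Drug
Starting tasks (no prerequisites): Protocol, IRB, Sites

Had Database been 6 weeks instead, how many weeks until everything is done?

Actual critical path: Protocol→Train→Drug→Enroll = 6+8+9+1 = 24 ⇒ 24 weeks.
Database has 2 weeks of float (longest path through it is 22).
That remains the longest chain; total 24 weeks.

24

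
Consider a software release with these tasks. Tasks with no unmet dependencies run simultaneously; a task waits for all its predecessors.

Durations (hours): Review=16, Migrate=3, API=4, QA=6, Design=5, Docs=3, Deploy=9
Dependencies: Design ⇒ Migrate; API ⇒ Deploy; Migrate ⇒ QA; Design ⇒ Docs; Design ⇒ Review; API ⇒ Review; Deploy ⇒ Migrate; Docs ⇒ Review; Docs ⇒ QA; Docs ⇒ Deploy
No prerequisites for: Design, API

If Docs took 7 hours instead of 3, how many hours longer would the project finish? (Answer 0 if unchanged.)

4

The binding path is Design→Docs→Deploy→Migrate→QA = 5+3+9+3+6 = 26; finish at 26 hours.
Since Docs is critical, the +4 change carries straight to that chain (now 30 hours).
No other chain overtakes it, so the finish is 30 hours.
Change in finish: 30 − 26 = +4 hours.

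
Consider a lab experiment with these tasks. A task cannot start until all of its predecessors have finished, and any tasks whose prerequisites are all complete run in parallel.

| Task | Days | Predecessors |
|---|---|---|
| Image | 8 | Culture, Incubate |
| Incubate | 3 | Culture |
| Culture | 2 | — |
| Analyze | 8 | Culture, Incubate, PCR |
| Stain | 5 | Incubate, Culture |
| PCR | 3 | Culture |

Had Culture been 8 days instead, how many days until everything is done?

As given, the longest chain is Culture→Incubate→Analyze = 2+3+8 = 13, so the finish is 13 days.
Culture lies on that path, so at 8 days the path becomes 19 days.
No other chain overtakes it, so the finish is 19 days.

19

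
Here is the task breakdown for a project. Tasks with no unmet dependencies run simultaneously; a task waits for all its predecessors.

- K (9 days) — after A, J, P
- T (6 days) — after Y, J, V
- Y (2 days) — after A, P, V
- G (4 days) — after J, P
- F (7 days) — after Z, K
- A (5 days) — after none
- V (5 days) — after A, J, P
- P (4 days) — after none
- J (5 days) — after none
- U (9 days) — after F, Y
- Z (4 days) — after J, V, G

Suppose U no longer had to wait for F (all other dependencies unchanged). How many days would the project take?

With the dependency in place, A→V→Z→F→U = 5+5+4+7+9 = 30 sets the finish at 30 days.
Without F→U, U's earliest start moves from 21 to 12.
New critical path: A→V→Y→U = 5+5+2+9 = 21 ⇒ 21 days.

21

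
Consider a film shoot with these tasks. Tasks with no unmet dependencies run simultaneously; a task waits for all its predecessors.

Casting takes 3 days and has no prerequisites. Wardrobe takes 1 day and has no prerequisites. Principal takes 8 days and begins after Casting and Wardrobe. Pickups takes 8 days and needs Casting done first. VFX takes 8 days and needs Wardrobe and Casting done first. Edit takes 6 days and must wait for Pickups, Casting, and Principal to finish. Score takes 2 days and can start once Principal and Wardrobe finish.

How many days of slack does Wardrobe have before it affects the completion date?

2

Critical path: Casting→Principal→Edit = 3+8+6 = 17, so the finish is 17 days.
Wardrobe finishes as early as 1 and must finish by 3.
So Wardrobe can slip 3 − 1 = 2 days.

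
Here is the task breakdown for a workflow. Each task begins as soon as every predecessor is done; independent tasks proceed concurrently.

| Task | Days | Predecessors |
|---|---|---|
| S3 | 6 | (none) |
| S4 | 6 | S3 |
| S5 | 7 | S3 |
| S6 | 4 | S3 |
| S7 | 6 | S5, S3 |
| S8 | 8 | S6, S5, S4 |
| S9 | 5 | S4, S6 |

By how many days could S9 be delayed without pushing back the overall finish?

4

The longest chain is S3→S5→S8 = 6+7+8 = 21; overall finish 21 days.
S9 finishes as early as 17 and must finish by 21.
So S9 can slip 21 − 17 = 4 days.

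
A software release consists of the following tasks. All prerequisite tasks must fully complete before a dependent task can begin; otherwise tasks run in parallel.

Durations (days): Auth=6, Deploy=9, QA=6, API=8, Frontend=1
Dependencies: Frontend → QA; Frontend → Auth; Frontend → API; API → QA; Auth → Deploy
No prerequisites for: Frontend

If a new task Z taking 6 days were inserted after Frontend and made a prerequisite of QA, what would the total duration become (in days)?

16

Originally the software release takes 16 days.
With Z inserted, QA now waits for max(Frontend, API, Z).
New critical path: Frontend→Auth→Deploy = 1+6+9 = 16 ⇒ 16 days.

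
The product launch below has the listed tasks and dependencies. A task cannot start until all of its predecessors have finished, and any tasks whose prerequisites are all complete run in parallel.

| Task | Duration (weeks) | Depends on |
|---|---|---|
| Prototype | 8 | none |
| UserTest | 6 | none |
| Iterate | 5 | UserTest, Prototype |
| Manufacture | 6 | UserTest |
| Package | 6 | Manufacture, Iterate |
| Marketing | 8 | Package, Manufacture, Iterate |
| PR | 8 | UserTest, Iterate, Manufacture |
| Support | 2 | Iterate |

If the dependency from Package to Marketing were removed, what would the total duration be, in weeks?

21

With the dependency in place, Prototype→Iterate→Package→Marketing = 8+5+6+8 = 27 sets the finish at 27 weeks.
Without Package→Marketing, Marketing's earliest start moves from 19 to 13.
New critical path: Prototype→Iterate→Marketing = 8+5+8 = 21 ⇒ 21 weeks.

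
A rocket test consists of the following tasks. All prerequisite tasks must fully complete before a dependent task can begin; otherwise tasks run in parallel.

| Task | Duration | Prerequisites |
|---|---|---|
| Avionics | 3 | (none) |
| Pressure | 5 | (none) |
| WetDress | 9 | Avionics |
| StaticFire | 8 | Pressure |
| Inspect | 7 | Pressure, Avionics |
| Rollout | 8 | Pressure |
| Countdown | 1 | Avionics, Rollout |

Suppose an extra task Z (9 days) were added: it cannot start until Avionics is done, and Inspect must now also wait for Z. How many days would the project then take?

19

Originally the project takes 14 days.
With Z inserted, Inspect now waits for max(Pressure, Avionics, Z).
New critical path: Avionics→Z→Inspect = 3+9+7 = 19 ⇒ 19 days.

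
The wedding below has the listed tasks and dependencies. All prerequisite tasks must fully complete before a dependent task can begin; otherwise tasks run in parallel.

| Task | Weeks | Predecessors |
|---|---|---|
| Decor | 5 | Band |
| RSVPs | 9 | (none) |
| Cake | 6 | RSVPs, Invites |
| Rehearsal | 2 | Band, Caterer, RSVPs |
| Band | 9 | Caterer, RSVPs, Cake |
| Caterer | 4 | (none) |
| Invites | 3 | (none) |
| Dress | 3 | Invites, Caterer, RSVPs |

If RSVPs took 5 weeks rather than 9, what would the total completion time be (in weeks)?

Actual critical path: RSVPs→Cake→Band→Decor = 9+6+9+5 = 29 ⇒ 29 weeks.
RSVPs is on the critical path; changing it to 5 makes that path 25 weeks.
That remains the longest chain; total 25 weeks.

25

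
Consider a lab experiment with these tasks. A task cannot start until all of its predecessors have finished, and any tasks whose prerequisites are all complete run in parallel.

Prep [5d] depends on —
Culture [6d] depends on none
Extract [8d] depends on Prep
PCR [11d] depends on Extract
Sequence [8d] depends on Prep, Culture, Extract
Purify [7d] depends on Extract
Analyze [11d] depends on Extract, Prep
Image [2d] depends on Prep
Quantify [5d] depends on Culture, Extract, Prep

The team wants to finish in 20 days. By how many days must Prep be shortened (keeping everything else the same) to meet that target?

Current finish: 24 days; target: 20.
Prep is on every critical path, so each day cut from Prep cuts the finish by one (this holds down to a finish of 20).
Need 24 − 20 = 4 days off Prep → Prep becomes 1 day, finish becomes 20.

4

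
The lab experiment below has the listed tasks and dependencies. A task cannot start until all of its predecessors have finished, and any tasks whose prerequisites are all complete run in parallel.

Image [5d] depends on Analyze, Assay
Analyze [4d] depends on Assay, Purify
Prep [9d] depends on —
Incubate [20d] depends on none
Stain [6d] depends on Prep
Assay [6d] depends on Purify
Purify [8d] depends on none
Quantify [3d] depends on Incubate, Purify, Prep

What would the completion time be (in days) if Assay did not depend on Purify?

Before: longest chain Incubate→Quantify = 20+3 = 23, finish 23.
Without Purify→Assay, Assay's earliest start moves from 8 to 0.
After: Incubate→Quantify = 20+3 = 23 → 23 days.

23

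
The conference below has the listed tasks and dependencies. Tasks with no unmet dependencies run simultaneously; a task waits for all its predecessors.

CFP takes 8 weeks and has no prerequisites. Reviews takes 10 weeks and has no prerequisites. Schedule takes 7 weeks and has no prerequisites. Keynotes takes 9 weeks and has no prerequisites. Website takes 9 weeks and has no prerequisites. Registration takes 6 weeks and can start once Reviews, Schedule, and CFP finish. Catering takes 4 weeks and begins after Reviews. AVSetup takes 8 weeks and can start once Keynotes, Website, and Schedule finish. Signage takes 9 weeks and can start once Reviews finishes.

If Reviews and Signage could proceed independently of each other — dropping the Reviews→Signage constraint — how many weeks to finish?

17

Before: longest chain Reviews→Signage = 10+9 = 19, finish 19.
Without Reviews→Signage, Signage's earliest start moves from 10 to 0.
New critical path: Keynotes→AVSetup = 9+8 = 17 ⇒ 17 weeks.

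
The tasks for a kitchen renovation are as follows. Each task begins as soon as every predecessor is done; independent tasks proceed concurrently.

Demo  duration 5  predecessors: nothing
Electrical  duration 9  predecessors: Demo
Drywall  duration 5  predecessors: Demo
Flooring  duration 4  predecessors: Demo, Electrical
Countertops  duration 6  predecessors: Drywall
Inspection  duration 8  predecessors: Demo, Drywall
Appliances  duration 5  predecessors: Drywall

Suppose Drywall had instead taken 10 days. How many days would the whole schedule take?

23

Critical path before the change: Demo→Drywall→Inspection = 5+5+8 = 18 giving 18 days.
Drywall lies on that path, so at 10 days the path becomes 23 days.
No other chain overtakes it, so the finish is 23 days.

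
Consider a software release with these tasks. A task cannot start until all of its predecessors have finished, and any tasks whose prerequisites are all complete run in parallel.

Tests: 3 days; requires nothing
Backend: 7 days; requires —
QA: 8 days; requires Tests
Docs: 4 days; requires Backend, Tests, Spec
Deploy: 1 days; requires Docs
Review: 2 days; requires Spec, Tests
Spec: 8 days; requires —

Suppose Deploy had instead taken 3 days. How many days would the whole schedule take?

As given, the longest chain is Spec→Docs→Deploy = 8+4+1 = 13, so the finish is 13 days.
Since Deploy is critical, the +2 change carries straight to that chain (now 15 days).
No other chain overtakes it, so the finish is 15 days.

15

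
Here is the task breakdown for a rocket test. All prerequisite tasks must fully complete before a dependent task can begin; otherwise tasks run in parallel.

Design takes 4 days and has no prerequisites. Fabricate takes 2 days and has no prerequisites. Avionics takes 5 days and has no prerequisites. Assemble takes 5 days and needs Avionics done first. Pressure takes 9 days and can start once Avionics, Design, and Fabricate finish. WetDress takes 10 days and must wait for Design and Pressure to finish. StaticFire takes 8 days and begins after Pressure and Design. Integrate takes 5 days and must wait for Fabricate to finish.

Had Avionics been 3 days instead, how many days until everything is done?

Actual critical path: Avionics→Pressure→WetDress = 5+9+10 = 24 ⇒ 24 days.
Since Avionics is critical, the -2 change carries straight to that chain (now 22 days).
The binding chain switches to Design→Pressure→WetDress = 4+9+10 = 23; finish 23 days.

23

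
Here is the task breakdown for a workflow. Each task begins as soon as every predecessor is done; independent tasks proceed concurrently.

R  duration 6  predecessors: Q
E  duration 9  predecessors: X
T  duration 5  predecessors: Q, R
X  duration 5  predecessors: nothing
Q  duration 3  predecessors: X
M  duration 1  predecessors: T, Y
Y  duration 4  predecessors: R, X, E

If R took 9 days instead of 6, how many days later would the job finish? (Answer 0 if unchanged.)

Critical path before the change: X→Q→R→T→M = 5+3+6+5+1 = 20 giving 20 days.
R is on the critical path; changing it to 9 makes that path 23 days.
That remains the longest chain; total 23 days.
Change in finish: 23 − 20 = +3 days.

3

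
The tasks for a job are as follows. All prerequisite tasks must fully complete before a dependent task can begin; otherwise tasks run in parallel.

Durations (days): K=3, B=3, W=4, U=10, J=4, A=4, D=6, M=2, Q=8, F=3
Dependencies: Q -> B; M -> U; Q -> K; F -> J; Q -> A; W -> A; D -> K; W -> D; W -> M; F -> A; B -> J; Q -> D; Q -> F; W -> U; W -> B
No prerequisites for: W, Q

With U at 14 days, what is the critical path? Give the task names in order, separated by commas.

W, M, U

Critical path before the change: Q→D→K = 8+6+3 = 17 giving 17 days.
The longest path through U is only 16 days, so U has float 1.
The binding chain switches to W→M→U = 4+2+14 = 20; finish 20 days.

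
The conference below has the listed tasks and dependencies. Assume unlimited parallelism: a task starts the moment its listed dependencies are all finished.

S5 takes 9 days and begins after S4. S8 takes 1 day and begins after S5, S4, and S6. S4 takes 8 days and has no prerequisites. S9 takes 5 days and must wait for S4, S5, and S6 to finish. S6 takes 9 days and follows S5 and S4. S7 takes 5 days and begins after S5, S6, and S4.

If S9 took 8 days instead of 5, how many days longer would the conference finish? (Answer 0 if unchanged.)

3

Baseline: S4→S5→S6→S9 = 8+9+9+5 = 31 → 31 days.
S9 lies on that path, so at 8 days the path becomes 34 days.
The critical path is still S4→S5→S6→S9; finish is now 34 days.
Change in finish: 34 − 31 = +3 days.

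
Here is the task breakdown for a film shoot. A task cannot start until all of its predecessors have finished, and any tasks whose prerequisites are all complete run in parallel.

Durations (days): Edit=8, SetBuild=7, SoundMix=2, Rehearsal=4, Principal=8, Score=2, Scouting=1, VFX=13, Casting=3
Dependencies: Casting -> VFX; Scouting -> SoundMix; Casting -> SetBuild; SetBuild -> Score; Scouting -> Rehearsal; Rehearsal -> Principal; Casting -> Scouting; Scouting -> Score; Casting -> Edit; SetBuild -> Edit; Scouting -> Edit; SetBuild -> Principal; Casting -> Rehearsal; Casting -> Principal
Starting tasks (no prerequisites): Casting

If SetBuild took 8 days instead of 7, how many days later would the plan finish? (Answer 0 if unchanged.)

Actual critical path: Casting→SetBuild→Principal = 3+7+8 = 18 ⇒ 18 days.
Since SetBuild is critical, the +1 change carries straight to that chain (now 19 days).
The critical path is still Casting→SetBuild→Principal; finish is now 19 days.
Change in finish: 19 − 18 = +1 days.

1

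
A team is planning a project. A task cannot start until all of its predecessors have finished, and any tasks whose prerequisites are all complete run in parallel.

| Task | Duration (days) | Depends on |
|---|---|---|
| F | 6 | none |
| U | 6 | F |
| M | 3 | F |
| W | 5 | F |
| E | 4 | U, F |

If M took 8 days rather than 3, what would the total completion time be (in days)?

Critical path before the change: F→U→E = 6+6+4 = 16 giving 16 days.
M is off the critical path — its longest chain is 9 days, giving 7 of slack.
No other chain overtakes it, so the finish is 16 days.

16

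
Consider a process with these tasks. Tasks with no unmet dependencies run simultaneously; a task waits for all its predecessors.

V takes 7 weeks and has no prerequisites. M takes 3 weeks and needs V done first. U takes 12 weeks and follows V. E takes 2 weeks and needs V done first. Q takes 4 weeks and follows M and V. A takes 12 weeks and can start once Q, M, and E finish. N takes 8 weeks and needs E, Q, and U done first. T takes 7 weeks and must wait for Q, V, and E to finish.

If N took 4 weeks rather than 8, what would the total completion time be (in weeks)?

Baseline: V→U→N = 7+12+8 = 27 → 27 weeks.
N is on the critical path; changing it to 4 makes that path 23 weeks.
New critical path: V→M→Q→A = 7+3+4+12 = 26 ⇒ 26 weeks.

26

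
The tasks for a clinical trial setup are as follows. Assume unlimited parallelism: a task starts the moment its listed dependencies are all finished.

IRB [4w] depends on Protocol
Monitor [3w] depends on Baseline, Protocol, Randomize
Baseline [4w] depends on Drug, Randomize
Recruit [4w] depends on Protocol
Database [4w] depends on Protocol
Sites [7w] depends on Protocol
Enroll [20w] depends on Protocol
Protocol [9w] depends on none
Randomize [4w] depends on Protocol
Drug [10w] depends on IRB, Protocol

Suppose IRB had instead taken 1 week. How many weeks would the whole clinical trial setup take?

29

Actual critical path: Protocol→IRB→Drug→Baseline→Monitor = 9+4+10+4+3 = 30 ⇒ 30 weeks.
IRB lies on that path, so at 1 week the path becomes 27 weeks.
New critical path: Protocol→Enroll = 9+20 = 29 ⇒ 29 weeks.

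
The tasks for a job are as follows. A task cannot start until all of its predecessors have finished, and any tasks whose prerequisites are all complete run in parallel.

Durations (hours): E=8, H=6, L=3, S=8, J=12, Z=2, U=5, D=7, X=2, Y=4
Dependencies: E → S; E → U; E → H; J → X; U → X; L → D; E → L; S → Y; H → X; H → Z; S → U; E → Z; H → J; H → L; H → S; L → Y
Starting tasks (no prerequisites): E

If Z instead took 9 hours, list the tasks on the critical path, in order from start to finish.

E, H, S, U, X

The binding path is E→H→S→U→X = 8+6+8+5+2 = 29; finish at 29 hours.
Z is off the critical path — its longest chain is 16 hours, giving 13 of slack.
The critical path is still E→H→S→U→X; finish is now 29 hours.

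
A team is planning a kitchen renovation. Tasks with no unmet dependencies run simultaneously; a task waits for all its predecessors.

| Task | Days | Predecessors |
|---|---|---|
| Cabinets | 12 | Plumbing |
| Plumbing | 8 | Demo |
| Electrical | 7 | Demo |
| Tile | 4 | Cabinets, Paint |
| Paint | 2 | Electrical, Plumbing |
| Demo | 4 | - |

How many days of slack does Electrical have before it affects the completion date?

Demo→Plumbing→Cabinets→Tile = 4+8+12+4 = 28 sets the makespan at 28 days.
Electrical finishes as early as 11 and must finish by 22.
Float = 28 − 17 = 11.

11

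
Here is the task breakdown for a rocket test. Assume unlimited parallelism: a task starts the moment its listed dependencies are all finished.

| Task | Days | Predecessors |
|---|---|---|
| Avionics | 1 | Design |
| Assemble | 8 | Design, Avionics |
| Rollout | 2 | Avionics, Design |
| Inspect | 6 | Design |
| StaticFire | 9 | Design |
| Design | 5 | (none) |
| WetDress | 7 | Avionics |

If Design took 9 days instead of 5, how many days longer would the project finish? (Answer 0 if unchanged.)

4

The binding path is Design→Avionics→Assemble = 5+1+8 = 14; finish at 14 days.
Since Design is critical, the +4 change carries straight to that chain (now 18 days).
That remains the longest chain; total 18 days.
Change in finish: 18 − 14 = +4 days.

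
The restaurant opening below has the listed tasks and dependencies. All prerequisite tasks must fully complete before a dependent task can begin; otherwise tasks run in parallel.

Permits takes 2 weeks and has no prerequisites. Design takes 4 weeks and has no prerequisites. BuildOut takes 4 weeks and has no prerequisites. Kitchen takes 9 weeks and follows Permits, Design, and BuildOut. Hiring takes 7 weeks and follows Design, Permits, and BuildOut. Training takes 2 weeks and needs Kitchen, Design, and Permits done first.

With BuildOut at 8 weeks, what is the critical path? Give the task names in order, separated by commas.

Actual critical path: BuildOut→Kitchen→Training = 4+9+2 = 15 ⇒ 15 weeks.
BuildOut lies on that path, so at 8 weeks the path becomes 19 weeks.
No other chain overtakes it, so the finish is 19 weeks.

BuildOut, Kitchen, Training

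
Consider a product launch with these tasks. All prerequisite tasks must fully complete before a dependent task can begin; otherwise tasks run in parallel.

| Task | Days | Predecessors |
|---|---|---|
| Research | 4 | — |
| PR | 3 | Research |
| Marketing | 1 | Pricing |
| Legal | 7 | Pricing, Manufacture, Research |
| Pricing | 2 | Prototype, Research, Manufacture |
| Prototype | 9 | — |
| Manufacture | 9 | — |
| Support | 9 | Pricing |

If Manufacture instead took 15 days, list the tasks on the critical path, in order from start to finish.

Manufacture, Pricing, Support

Critical path before the change: Manufacture→Pricing→Support = 9+2+9 = 20 giving 20 days.
Manufacture lies on that path, so at 15 days the path becomes 26 days.
No other chain overtakes it, so the finish is 26 days.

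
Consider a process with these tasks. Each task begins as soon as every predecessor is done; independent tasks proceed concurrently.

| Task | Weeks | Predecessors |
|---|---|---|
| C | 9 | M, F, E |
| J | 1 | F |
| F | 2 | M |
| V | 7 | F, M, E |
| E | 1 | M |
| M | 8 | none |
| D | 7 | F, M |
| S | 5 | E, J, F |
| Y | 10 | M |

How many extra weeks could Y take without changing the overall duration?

1

Critical path: M→F→C = 8+2+9 = 19, so the finish is 19 weeks.
Y finishes as early as 18 and must finish by 19.
Float = 19 − 18 = 1.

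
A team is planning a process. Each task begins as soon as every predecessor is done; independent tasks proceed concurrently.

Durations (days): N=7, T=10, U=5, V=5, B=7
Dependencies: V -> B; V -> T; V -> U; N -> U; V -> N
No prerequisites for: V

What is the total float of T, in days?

The longest chain is V→N→U = 5+7+5 = 17; overall finish 17 days.
T finishes as early as 15 and must finish by 17.
Float = 17 − 15 = 2.

2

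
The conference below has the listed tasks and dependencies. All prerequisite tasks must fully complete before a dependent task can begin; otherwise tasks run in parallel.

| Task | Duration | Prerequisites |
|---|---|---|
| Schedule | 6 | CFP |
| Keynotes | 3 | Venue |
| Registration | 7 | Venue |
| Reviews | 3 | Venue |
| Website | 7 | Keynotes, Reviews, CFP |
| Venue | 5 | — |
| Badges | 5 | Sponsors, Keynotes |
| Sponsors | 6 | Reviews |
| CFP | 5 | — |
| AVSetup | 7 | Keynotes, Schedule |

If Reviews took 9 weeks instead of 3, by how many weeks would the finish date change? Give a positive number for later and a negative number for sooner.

6

The binding path is Venue→Reviews→Sponsors→Badges = 5+3+6+5 = 19; finish at 19 weeks.
Since Reviews is critical, the +6 change carries straight to that chain (now 25 weeks).
The critical path is still Venue→Reviews→Sponsors→Badges; finish is now 25 weeks.
Change in finish: 25 − 19 = +6 weeks.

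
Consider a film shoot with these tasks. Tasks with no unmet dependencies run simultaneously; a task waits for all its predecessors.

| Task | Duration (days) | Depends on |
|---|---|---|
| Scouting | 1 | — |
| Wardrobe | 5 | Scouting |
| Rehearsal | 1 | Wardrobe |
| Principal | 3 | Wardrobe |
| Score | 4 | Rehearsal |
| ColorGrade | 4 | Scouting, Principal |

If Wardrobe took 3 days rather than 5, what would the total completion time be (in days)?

11

Baseline: Scouting→Wardrobe→Principal→ColorGrade = 1+5+3+4 = 13 → 13 days.
Since Wardrobe is critical, the -2 change carries straight to that chain (now 11 days).
No other chain overtakes it, so the finish is 11 days.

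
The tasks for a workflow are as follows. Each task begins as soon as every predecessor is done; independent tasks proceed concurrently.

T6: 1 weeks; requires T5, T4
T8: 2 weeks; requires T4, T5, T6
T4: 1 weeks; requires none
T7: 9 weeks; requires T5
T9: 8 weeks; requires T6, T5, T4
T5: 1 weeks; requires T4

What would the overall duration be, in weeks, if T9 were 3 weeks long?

11

As given, the longest chain is T4→T5→T6→T9 = 1+1+1+8 = 11, so the finish is 11 weeks.
Since T9 is critical, the -5 change carries straight to that chain (now 6 weeks).
Now T4→T5→T7 = 1+1+9 = 11 is longest, so the finish becomes 11 weeks.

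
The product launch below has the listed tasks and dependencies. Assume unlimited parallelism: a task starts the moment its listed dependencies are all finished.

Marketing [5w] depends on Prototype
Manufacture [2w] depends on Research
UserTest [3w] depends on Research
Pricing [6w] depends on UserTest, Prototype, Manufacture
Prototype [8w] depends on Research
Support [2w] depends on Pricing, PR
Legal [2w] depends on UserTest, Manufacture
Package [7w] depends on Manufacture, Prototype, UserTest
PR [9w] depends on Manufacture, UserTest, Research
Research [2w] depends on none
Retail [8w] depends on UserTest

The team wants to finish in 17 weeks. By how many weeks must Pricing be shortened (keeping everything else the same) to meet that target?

1

Current finish: 18 weeks; target: 17.
Pricing is on every critical path, so each week cut from Pricing cuts the finish by one (this holds down to a finish of 17).
Need 18 − 17 = 1 week off Pricing → Pricing becomes 5 weeks, finish becomes 17.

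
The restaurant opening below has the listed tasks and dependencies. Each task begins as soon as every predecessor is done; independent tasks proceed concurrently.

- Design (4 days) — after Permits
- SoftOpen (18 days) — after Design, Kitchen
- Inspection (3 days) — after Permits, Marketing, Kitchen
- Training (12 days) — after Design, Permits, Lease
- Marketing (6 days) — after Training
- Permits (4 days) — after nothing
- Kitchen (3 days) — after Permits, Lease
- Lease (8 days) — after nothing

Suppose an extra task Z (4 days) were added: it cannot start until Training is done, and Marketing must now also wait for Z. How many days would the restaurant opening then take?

Originally the restaurant opening takes 29 days.
With Z inserted, Marketing now waits for max(Training, Z).
New critical path: Lease→Training→Z→Marketing→Inspection = 8+12+4+6+3 = 33 ⇒ 33 days.

33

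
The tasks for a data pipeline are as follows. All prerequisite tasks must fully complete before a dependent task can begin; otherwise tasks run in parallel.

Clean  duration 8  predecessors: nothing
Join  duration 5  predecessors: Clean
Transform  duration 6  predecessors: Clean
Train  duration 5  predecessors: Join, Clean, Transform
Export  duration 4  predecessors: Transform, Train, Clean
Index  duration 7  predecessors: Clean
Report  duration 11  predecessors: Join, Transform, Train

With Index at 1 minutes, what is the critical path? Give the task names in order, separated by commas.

As given, the longest chain is Clean→Transform→Train→Report = 8+6+5+11 = 30, so the finish is 30 minutes.
The longest path through Index is only 15 minutes, so Index has float 15.
The critical path is still Clean→Transform→Train→Report; finish is now 30 minutes.

Clean, Transform, Train, Report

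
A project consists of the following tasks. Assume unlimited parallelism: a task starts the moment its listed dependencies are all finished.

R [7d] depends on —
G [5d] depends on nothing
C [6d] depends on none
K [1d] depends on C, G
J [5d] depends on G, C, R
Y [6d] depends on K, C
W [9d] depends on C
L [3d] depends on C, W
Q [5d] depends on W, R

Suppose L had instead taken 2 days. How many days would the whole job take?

20

Actual critical path: C→W→Q = 6+9+5 = 20 ⇒ 20 days.
L has 2 days of float (longest path through it is 18).
That remains the longest chain; total 20 days.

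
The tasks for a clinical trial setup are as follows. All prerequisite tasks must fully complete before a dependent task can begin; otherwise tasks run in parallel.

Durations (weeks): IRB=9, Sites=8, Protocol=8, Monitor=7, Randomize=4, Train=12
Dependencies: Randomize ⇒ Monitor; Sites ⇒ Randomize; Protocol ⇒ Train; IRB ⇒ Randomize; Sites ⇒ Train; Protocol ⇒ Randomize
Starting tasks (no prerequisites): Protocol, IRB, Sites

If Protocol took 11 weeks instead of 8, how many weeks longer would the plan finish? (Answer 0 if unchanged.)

The binding path is Protocol→Train = 8+12 = 20; finish at 20 weeks.
Since Protocol is critical, the +3 change carries straight to that chain (now 23 weeks).
That remains the longest chain; total 23 weeks.
Change in finish: 23 − 20 = +3 weeks.

3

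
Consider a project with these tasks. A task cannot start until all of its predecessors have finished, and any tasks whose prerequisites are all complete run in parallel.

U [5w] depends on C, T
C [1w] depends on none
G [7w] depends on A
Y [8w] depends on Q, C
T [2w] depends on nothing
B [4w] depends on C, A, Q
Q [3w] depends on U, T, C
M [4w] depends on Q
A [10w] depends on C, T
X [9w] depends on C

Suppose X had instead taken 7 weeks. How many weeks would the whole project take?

Critical path before the change: T→A→G = 2+10+7 = 19 giving 19 weeks.
The longest path through X is only 10 weeks, so X has float 9.
No other chain overtakes it, so the finish is 19 weeks.

19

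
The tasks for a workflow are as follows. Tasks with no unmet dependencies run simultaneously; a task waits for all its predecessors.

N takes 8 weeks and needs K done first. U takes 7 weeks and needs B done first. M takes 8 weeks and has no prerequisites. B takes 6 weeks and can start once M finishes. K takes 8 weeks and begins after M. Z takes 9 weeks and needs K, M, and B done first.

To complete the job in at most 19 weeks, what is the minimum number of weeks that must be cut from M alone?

Current finish: 25 weeks; target: 19.
M is on every critical path, so each week cut from M cuts the finish by one (this holds down to a finish of 18).
Need 25 − 19 = 6 weeks off M → M becomes 2 weeks, finish becomes 19.

6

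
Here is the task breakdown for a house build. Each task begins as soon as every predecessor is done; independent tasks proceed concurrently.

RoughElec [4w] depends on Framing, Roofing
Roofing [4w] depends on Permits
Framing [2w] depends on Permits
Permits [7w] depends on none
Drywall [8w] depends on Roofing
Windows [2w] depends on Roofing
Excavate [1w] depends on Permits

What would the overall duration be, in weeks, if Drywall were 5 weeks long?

As given, the longest chain is Permits→Roofing→Drywall = 7+4+8 = 19, so the finish is 19 weeks.
Drywall lies on that path, so at 5 weeks the path becomes 16 weeks.
No other chain overtakes it, so the finish is 16 weeks.

16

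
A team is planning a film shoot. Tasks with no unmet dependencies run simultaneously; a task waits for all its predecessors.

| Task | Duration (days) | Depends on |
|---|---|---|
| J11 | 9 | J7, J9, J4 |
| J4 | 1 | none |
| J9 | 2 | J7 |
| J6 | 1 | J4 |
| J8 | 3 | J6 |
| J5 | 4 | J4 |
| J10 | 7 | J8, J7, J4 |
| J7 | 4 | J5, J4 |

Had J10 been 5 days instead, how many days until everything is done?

20

Baseline: J4→J5→J7→J9→J11 = 1+4+4+2+9 = 20 → 20 days.
J10 is off the critical path — its longest chain is 16 days, giving 4 of slack.
The critical path is still J4→J5→J7→J9→J11; finish is now 20 days.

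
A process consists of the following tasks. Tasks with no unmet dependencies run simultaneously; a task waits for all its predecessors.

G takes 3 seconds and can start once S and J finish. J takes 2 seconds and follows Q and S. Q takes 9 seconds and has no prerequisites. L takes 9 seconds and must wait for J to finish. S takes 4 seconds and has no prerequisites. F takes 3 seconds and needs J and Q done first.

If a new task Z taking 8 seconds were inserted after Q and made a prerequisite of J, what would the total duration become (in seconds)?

28

Originally the project takes 20 seconds.
With Z inserted, J now waits for max(Q, S, Z).
New critical path: Q→Z→J→L = 9+8+2+9 = 28 ⇒ 28 seconds.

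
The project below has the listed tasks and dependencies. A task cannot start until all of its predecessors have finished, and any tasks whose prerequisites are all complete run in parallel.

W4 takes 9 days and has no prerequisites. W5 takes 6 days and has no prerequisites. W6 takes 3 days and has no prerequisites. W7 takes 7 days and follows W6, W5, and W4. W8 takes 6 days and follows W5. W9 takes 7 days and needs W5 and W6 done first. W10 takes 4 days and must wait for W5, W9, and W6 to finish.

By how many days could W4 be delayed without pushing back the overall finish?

The longest chain is W5→W9→W10 = 6+7+4 = 17; overall finish 17 days.
The longest chain containing W4 totals 16 days.
Slack of W4 = 1 − 0 = 1 day.

1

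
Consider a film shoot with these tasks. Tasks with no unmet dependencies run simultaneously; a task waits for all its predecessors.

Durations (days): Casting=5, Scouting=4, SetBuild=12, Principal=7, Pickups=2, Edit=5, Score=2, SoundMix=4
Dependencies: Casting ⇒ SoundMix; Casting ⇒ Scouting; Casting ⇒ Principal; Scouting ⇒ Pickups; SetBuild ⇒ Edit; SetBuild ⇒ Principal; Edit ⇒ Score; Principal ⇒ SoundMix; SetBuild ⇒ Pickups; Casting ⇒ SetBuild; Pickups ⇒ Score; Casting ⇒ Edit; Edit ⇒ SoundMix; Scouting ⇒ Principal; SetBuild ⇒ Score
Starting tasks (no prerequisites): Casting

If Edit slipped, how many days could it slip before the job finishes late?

Critical path: Casting→SetBuild→Principal→SoundMix = 5+12+7+4 = 28, so the finish is 28 days.
Edit finishes as early as 22 and must finish by 24.
So Edit can slip 24 − 22 = 2 days.

2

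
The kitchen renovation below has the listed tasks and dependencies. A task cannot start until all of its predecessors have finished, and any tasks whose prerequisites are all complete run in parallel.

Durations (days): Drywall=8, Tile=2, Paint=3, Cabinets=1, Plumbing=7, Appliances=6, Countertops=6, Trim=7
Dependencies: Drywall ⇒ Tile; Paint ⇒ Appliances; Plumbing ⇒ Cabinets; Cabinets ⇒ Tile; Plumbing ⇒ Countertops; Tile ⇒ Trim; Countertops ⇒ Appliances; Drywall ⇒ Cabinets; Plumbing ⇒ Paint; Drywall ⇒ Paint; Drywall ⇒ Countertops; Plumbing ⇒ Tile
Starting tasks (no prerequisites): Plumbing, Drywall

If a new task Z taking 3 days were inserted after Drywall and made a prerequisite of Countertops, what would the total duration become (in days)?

23

Originally the kitchen renovation takes 20 days.
With Z inserted, Countertops now waits for max(Drywall, Plumbing, Z).
New critical path: Drywall→Z→Countertops→Appliances = 8+3+6+6 = 23 ⇒ 23 days.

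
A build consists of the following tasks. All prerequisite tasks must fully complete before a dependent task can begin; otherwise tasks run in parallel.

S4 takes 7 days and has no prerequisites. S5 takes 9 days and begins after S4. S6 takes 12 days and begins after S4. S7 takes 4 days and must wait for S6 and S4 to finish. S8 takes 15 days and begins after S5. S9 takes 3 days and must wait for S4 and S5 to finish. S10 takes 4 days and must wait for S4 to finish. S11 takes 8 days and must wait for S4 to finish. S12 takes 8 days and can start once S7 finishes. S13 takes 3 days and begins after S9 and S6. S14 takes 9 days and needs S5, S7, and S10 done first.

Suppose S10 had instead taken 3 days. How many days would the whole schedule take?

32

Baseline: S4→S6→S7→S14 = 7+12+4+9 = 32 → 32 days.
S10 has 12 days of float (longest path through it is 20).
The critical path is still S4→S6→S7→S14; finish is now 32 days.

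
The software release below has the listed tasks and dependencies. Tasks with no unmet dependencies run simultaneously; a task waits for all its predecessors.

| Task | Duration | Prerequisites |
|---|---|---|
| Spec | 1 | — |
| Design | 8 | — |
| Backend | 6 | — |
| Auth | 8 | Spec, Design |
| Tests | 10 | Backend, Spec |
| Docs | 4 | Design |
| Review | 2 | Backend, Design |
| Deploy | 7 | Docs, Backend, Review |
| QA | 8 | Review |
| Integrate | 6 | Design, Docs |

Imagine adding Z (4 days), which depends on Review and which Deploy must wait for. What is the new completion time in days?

21

Originally the job takes 19 days.
With Z inserted, Deploy now waits for max(Docs, Backend, Review, Z).
New critical path: Design→Review→Z→Deploy = 8+2+4+7 = 21 ⇒ 21 days.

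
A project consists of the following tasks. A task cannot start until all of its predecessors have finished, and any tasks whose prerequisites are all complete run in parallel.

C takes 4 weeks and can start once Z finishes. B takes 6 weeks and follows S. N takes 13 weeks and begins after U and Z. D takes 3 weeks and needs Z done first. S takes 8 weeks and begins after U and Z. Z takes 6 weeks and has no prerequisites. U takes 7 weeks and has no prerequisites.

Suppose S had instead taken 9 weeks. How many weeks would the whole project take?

Baseline: U→S→B = 7+8+6 = 21 → 21 weeks.
S is on the critical path; changing it to 9 makes that path 22 weeks.
No other chain overtakes it, so the finish is 22 weeks.

22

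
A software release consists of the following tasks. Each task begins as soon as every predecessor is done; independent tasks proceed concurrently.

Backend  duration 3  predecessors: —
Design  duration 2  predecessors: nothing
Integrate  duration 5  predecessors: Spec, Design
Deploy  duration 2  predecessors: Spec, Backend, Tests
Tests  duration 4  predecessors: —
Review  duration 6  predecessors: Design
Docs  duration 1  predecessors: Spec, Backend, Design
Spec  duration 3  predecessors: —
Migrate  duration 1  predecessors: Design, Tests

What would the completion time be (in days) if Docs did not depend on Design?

Before: longest chain Spec→Integrate = 3+5 = 8, finish 8.
Dropping Design→Docs doesn't change Docs's earliest start (3); another predecessor still binds.
New critical path: Spec→Integrate = 3+5 = 8 ⇒ 8 days.

8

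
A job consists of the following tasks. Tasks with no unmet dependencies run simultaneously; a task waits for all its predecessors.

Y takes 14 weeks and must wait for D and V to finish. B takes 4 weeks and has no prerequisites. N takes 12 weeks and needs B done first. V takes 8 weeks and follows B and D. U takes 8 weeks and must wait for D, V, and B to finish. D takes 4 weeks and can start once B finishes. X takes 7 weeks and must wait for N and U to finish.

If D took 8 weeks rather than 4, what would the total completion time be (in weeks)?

35

Baseline: B→D→V→U→X = 4+4+8+8+7 = 31 → 31 weeks.
D lies on that path, so at 8 weeks the path becomes 35 weeks.
That remains the longest chain; total 35 weeks.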